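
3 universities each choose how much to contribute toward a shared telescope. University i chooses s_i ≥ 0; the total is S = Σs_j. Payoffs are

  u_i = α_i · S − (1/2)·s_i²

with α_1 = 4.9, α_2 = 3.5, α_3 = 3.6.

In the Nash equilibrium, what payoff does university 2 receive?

University i's FOC: ∂u_i/∂s_i = α_i − s_i = 0, so s_i* = α_i.
NE contributions = (4.9, 3.5, 3.6); S = 12.
u_2 = α_2·S − ½·(s_2)² = 3.5·12 − ½·3.5² = 35.875.

35.875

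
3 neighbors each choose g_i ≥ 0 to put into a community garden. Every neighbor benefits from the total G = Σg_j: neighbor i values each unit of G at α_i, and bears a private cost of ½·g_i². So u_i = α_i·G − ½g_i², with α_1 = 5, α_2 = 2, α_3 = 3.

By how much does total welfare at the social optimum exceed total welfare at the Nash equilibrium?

Neighbor i's FOC: ∂u_i/∂g_i = α_i − g_i = 0, so g_i* = α_i.
NE contributions = (5, 2, 3); G = 10.
W^NE = (Σα)·G − ½Σα_i² = 10² − ½·38 = 81.
Planner sets g_i = Σα_j = 10 for every i, so G^SO = 3·10 = 30.
W^SO = (Σα)·G^SO − ½·3·(Σα)² = (3/2)·10² = 150.
Deadweight loss = W^SO − W^NE = 69.

69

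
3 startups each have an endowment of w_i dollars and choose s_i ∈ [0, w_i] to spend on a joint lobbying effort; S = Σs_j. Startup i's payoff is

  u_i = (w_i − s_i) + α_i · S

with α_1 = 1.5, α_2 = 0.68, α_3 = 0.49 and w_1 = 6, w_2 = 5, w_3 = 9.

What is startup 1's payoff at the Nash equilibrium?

∂u_i/∂s_i = α_i − 1, so startup i contributes w_i if α_i > 1, else 0.
α_i > 1 for i ∈ {1}; NE contributions (6, 0, 0), S = 6.
u_1 = (6 − 6) + 1.5·6 = 9.

9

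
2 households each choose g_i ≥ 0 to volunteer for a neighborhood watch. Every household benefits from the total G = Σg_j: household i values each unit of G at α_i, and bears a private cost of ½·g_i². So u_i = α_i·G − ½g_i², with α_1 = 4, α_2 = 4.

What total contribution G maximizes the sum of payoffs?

Planner FOC: ∂(Σu_j)/∂g_i = (Σα_j) − g_i = 0, so g_i^SO = Σα_j = 8 for every i; G^SO = 16.

16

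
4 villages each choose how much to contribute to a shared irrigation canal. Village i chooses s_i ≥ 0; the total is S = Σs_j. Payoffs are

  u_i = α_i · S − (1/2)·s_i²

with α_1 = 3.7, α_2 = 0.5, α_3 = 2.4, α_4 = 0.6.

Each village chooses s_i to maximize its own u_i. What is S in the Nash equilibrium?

Village i's FOC: ∂u_i/∂s_i = α_i − s_i = 0, so s_i* = α_i.
NE contributions = (3.7, 0.5, 2.4, 0.6); S = 7.2.

7.2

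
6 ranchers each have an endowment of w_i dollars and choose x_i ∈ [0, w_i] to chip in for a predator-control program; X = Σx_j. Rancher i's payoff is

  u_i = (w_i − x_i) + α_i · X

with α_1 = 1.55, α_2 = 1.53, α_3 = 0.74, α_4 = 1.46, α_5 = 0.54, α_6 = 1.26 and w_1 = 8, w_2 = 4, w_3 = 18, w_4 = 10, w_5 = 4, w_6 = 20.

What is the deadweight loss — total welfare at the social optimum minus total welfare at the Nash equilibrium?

∂u_i/∂x_i = α_i − 1, so rancher i contributes w_i if α_i > 1, else 0.
α_i > 1 for i ∈ {1, 2, 4, 6}; NE contributions (8, 4, 0, 10, 0, 20), X = 42.
W^NE = Σw_i − X^NE + (Σα_i)·X^NE = 64 + 6.08·42 = 319.36.
Planner: ∂(Σu_j)/∂x_i = Σα_j − 1 = 6.08 > 0, so everyone contributes w_i; X^SO = 64, W^SO = 64 + 6.08·64 = 453.12.
Deadweight loss = 133.76.

133.76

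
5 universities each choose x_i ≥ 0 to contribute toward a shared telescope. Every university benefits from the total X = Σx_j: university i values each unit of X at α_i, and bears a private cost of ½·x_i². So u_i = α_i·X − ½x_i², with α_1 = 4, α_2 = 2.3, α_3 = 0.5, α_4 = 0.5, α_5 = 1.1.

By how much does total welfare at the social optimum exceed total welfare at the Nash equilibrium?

University i's FOC: ∂u_i/∂x_i = α_i − x_i = 0, so x_i* = α_i.
NE contributions = (4, 2.3, 0.5, 0.5, 1.1); X = 8.4.
W^NE = (Σα)·X − ½Σα_i² = 8.4² − ½·23 = 59.06.
Planner sets x_i = Σα_j = 8.4 for every i, so X^SO = 5·8.4 = 42.
W^SO = (Σα)·X^SO − ½·5·(Σα)² = (5/2)·8.4² = 176.4.
Deadweight loss = W^SO − W^NE = 117.34.

117.34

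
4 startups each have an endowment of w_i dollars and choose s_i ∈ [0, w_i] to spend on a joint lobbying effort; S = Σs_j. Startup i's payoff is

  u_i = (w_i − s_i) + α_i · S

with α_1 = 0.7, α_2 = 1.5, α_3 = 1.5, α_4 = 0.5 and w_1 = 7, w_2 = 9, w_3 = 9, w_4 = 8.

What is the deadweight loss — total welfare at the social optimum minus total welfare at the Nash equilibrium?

∂u_i/∂s_i = α_i − 1, so startup i contributes w_i if α_i > 1, else 0.
α_i > 1 for i ∈ {2, 3}; NE contributions (0, 9, 9, 0), S = 18.
W^NE = Σw_i − S^NE + (Σα_i)·S^NE = 33 + 3.2·18 = 90.6.
Planner: ∂(Σu_j)/∂s_i = Σα_j − 1 = 3.2 > 0, so everyone contributes w_i; S^SO = 33, W^SO = 33 + 3.2·33 = 138.6.
Deadweight loss = 48.

48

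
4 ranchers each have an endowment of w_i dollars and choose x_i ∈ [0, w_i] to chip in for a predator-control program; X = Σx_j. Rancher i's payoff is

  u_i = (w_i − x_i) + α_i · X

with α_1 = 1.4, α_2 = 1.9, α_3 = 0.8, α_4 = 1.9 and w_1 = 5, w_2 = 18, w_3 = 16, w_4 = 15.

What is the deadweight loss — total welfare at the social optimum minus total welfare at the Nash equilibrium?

∂u_i/∂x_i = α_i − 1, so rancher i contributes w_i if α_i > 1, else 0.
α_i > 1 for i ∈ {1, 2, 4}; NE contributions (5, 18, 0, 15), X = 38.
W^NE = Σw_i − X^NE + (Σα_i)·X^NE = 54 + 5·38 = 244.
Planner: ∂(Σu_j)/∂x_i = Σα_j − 1 = 5 > 0, so everyone contributes w_i; X^SO = 54, W^SO = 54 + 5·54 = 324.
Deadweight loss = 80.

80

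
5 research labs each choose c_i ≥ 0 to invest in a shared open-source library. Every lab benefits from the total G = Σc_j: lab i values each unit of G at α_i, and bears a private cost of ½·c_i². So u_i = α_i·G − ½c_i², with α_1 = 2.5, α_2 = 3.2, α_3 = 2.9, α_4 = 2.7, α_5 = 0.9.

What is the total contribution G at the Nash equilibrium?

Lab i's FOC: ∂u_i/∂c_i = α_i − c_i = 0, so c_i* = α_i.
NE contributions = (2.5, 3.2, 2.9, 2.7, 0.9); G = 12.2.

12.2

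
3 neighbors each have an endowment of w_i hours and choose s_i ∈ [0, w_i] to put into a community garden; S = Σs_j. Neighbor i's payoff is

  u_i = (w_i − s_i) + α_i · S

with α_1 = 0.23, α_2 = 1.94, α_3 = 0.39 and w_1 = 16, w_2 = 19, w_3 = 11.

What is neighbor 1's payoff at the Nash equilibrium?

∂u_i/∂s_i = α_i − 1, so neighbor i contributes w_i if α_i > 1, else 0.
α_i > 1 for i ∈ {2}; NE contributions (0, 19, 0), S = 19.
u_1 = (16 − 0) + 0.23·19 = 20.37.

20.37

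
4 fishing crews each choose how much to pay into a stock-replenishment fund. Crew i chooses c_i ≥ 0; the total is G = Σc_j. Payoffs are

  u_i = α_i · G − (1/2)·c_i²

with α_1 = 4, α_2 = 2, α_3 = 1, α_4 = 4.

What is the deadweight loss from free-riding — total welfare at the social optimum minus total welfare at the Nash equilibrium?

Crew i's FOC: ∂u_i/∂c_i = α_i − c_i = 0, so c_i* = α_i.
NE contributions = (4, 2, 1, 4); G = 11.
W^NE = (Σα)·G − ½Σα_i² = 11² − ½·37 = 102.5.
Planner sets c_i = Σα_j = 11 for every i, so G^SO = 4·11 = 44.
W^SO = (Σα)·G^SO − ½·4·(Σα)² = (4/2)·11² = 242.
Deadweight loss = W^SO − W^NE = 139.5.

139.5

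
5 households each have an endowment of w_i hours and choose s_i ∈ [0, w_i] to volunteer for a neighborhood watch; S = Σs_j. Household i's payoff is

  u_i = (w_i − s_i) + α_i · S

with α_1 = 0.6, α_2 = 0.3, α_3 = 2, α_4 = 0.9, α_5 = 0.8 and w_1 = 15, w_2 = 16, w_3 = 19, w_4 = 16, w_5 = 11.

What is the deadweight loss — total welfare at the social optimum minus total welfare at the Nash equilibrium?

208.8

∂u_i/∂s_i = α_i − 1, so household i contributes w_i if α_i > 1, else 0.
α_i > 1 for i ∈ {3}; NE contributions (0, 0, 19, 0, 0), S = 19.
W^NE = Σw_i − S^NE + (Σα_i)·S^NE = 77 + 3.6·19 = 145.4.
Planner: ∂(Σu_j)/∂s_i = Σα_j − 1 = 3.6 > 0, so everyone contributes w_i; S^SO = 77, W^SO = 77 + 3.6·77 = 354.2.
Deadweight loss = 208.8.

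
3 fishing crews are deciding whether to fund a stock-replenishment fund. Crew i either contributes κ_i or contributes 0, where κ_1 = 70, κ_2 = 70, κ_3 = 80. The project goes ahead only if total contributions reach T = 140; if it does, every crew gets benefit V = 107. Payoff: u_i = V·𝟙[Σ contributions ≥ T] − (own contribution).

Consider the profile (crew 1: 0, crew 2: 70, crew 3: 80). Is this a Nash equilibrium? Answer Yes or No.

Yes

Total = 150 ≥ 140: provided.
Crew 1 (pledges 0, payoff 107): pledging 70 → total 220, payoff 37. No gain.
Crew 2 (pledges 70, payoff 37): dropping to 0 → total 80, payoff 0. No gain.
Crew 3 (pledges 80, payoff 27): dropping to 0 → total 70, payoff 0. No gain.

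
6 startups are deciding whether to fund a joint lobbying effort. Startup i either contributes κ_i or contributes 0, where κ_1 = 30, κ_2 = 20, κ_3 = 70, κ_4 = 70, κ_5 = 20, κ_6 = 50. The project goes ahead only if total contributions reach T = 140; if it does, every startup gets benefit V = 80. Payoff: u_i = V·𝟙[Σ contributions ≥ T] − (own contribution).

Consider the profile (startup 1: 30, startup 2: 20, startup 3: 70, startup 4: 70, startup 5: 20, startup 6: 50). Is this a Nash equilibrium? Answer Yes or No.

Total = 260 ≥ 140: provided.
Startup 1 (pledges 30, payoff 50): dropping to 0 → total 230, payoff 80. Profitable deviation.

No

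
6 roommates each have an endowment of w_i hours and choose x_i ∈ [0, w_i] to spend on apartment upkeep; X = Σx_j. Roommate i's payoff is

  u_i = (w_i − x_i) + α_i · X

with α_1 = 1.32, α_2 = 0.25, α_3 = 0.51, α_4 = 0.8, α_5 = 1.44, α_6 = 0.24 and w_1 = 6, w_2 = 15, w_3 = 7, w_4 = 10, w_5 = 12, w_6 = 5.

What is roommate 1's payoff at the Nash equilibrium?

23.76

∂u_i/∂x_i = α_i − 1, so roommate i contributes w_i if α_i > 1, else 0.
α_i > 1 for i ∈ {1, 5}; NE contributions (6, 0, 0, 0, 12, 0), X = 18.
u_1 = (6 − 6) + 1.32·18 = 23.76.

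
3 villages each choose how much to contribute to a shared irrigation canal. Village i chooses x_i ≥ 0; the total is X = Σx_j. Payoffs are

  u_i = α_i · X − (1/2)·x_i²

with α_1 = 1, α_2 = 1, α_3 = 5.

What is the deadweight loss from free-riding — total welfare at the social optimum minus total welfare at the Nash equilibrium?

Village i's FOC: ∂u_i/∂x_i = α_i − x_i = 0, so x_i* = α_i.
NE contributions = (1, 1, 5); X = 7.
W^NE = (Σα)·X − ½Σα_i² = 7² − ½·27 = 35.5.
Planner sets x_i = Σα_j = 7 for every i, so X^SO = 3·7 = 21.
W^SO = (Σα)·X^SO − ½·3·(Σα)² = (3/2)·7² = 73.5.
Deadweight loss = W^SO − W^NE = 38.

38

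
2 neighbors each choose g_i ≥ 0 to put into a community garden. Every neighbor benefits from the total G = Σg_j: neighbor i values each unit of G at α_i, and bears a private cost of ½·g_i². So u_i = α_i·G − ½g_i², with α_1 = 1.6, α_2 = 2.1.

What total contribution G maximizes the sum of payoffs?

Planner FOC: ∂(Σu_j)/∂g_i = (Σα_j) − g_i = 0, so g_i^SO = Σα_j = 3.7 for every i; G^SO = 7.4.

7.4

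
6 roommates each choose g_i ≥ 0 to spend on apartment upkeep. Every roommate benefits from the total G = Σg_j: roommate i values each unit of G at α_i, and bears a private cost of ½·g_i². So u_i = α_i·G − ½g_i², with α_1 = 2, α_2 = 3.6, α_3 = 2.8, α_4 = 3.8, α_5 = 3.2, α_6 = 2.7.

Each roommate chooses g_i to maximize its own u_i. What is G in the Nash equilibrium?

18.1

Roommate i's FOC: ∂u_i/∂g_i = α_i − g_i = 0, so g_i* = α_i.
NE contributions = (2, 3.6, 2.8, 3.8, 3.2, 2.7); G = 18.1.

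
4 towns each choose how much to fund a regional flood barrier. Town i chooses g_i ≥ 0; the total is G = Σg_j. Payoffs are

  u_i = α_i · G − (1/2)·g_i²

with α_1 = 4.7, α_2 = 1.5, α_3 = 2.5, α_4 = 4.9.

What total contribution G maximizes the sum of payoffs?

Planner FOC: ∂(Σu_j)/∂g_i = (Σα_j) − g_i = 0, so g_i^SO = Σα_j = 13.6 for every i; G^SO = 54.4.

54.4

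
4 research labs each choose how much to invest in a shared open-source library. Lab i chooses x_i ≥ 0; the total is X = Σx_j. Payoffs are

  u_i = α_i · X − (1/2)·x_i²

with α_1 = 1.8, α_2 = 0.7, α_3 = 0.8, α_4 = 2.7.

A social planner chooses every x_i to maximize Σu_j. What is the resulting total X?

24

Planner FOC: ∂(Σu_j)/∂x_i = (Σα_j) − x_i = 0, so x_i^SO = Σα_j = 6 for every i; X^SO = 24.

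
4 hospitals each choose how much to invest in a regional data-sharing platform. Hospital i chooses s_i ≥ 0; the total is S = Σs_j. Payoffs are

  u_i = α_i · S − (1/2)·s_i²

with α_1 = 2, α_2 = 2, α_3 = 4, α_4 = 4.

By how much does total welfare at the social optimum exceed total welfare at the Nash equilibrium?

Hospital i's FOC: ∂u_i/∂s_i = α_i − s_i = 0, so s_i* = α_i.
NE contributions = (2, 2, 4, 4); S = 12.
W^NE = (Σα)·S − ½Σα_i² = 12² − ½·40 = 124.
Planner sets s_i = Σα_j = 12 for every i, so S^SO = 4·12 = 48.
W^SO = (Σα)·S^SO − ½·4·(Σα)² = (4/2)·12² = 288.
Deadweight loss = W^SO − W^NE = 164.

164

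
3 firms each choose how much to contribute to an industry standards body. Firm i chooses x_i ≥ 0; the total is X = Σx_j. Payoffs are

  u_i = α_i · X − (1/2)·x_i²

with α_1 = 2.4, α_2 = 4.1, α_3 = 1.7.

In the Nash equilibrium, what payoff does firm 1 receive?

16.8

Firm i's FOC: ∂u_i/∂x_i = α_i − x_i = 0, so x_i* = α_i.
NE contributions = (2.4, 4.1, 1.7); X = 8.2.
u_1 = α_1·X − ½·(x_1)² = 2.4·8.2 − ½·2.4² = 16.8.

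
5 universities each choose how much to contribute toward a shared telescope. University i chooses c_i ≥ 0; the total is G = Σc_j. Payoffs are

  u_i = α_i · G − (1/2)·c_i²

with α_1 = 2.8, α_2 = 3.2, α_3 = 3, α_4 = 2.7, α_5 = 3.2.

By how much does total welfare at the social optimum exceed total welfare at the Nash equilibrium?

University i's FOC: ∂u_i/∂c_i = α_i − c_i = 0, so c_i* = α_i.
NE contributions = (2.8, 3.2, 3, 2.7, 3.2); G = 14.9.
W^NE = (Σα)·G − ½Σα_i² = 14.9² − ½·44.61 = 199.705.
Planner sets c_i = Σα_j = 14.9 for every i, so G^SO = 5·14.9 = 74.5.
W^SO = (Σα)·G^SO − ½·5·(Σα)² = (5/2)·14.9² = 555.025.
Deadweight loss = W^SO − W^NE = 355.32.

355.32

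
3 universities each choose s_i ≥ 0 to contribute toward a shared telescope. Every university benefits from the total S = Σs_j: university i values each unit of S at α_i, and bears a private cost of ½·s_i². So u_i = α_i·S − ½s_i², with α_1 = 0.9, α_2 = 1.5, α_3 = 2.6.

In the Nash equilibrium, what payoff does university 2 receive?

6.375

University i's FOC: ∂u_i/∂s_i = α_i − s_i = 0, so s_i* = α_i.
NE contributions = (0.9, 1.5, 2.6); S = 5.
u_2 = α_2·S − ½·(s_2)² = 1.5·5 − ½·1.5² = 6.375.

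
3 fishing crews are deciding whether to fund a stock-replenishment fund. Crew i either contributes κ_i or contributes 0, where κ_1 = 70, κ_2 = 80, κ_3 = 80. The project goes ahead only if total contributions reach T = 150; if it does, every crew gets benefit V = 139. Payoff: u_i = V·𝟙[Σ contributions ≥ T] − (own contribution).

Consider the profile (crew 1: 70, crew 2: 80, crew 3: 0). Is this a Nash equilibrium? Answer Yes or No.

Yes

Total = 150 ≥ 150: provided.
Crew 1 (pledges 70, payoff 69): dropping to 0 → total 80, payoff 0. No gain.
Crew 2 (pledges 80, payoff 59): dropping to 0 → total 70, payoff 0. No gain.
Crew 3 (pledges 0, payoff 139): pledging 80 → total 230, payoff 59. No gain.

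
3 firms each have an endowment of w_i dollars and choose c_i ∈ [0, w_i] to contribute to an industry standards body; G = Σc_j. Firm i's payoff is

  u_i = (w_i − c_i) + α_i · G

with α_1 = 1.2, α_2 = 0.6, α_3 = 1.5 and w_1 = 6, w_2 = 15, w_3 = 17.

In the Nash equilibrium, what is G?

∂u_i/∂c_i = α_i − 1, so firm i contributes w_i if α_i > 1, else 0.
α_i > 1 for i ∈ {1, 3}; NE contributions (6, 0, 17), G = 23.

23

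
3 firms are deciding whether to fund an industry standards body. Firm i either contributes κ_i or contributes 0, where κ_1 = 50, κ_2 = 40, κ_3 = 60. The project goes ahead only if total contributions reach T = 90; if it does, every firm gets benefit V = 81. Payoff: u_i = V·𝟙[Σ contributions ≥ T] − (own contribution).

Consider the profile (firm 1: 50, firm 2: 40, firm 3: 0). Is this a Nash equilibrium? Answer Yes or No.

Yes

Total = 90 ≥ 90: provided.
Firm 1 (pledges 50, payoff 31): dropping to 0 → total 40, payoff 0. No gain.
Firm 2 (pledges 40, payoff 41): dropping to 0 → total 50, payoff 0. No gain.
Firm 3 (pledges 0, payoff 81): pledging 60 → total 150, payoff 21. No gain.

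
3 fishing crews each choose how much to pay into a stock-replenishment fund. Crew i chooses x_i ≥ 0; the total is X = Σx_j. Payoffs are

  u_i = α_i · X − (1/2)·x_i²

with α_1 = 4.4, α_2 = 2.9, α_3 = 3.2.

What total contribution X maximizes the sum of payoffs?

31.5

Planner FOC: ∂(Σu_j)/∂x_i = (Σα_j) − x_i = 0, so x_i^SO = Σα_j = 10.5 for every i; X^SO = 31.5.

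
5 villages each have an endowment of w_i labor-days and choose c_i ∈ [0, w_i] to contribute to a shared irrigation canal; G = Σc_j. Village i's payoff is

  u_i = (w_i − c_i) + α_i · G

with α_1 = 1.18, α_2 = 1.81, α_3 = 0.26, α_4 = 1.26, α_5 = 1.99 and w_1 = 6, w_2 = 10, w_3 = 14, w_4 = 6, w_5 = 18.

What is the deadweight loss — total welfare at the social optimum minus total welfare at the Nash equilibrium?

77

∂u_i/∂c_i = α_i − 1, so village i contributes w_i if α_i > 1, else 0.
α_i > 1 for i ∈ {1, 2, 4, 5}; NE contributions (6, 10, 0, 6, 18), G = 40.
W^NE = Σw_i − G^NE + (Σα_i)·G^NE = 54 + 5.5·40 = 274.
Planner: ∂(Σu_j)/∂c_i = Σα_j − 1 = 5.5 > 0, so everyone contributes w_i; G^SO = 54, W^SO = 54 + 5.5·54 = 351.
Deadweight loss = 77.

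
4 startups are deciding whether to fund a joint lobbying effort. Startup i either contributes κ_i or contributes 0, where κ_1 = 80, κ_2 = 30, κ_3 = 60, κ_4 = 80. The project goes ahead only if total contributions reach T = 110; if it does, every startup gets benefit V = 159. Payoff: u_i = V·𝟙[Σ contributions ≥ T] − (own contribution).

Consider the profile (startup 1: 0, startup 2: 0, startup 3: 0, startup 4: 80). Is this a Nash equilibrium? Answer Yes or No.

Total = 80 < 110: not provided.
Startup 1 (pledges 0, payoff 0): pledging 80 → total 160, payoff 79. Profitable deviation.

No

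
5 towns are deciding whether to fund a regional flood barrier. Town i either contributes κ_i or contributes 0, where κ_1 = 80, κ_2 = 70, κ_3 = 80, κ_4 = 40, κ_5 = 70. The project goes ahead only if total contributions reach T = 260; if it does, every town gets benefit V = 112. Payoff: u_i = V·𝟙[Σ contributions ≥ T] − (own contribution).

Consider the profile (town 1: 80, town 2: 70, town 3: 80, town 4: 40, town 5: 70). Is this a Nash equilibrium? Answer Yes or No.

No

Total = 340 ≥ 260: provided.
Town 1 (pledges 80, payoff 32): dropping to 0 → total 260, payoff 112. Profitable deviation.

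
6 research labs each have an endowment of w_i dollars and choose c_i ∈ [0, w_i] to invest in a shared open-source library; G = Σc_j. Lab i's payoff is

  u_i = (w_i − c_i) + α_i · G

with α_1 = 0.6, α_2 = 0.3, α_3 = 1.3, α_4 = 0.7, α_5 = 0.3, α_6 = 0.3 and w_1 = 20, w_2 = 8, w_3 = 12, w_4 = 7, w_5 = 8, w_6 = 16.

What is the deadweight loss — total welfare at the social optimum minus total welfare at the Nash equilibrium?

147.5

∂u_i/∂c_i = α_i − 1, so lab i contributes w_i if α_i > 1, else 0.
α_i > 1 for i ∈ {3}; NE contributions (0, 0, 12, 0, 0, 0), G = 12.
W^NE = Σw_i − G^NE + (Σα_i)·G^NE = 71 + 2.5·12 = 101.
Planner: ∂(Σu_j)/∂c_i = Σα_j − 1 = 2.5 > 0, so everyone contributes w_i; G^SO = 71, W^SO = 71 + 2.5·71 = 248.5.
Deadweight loss = 147.5.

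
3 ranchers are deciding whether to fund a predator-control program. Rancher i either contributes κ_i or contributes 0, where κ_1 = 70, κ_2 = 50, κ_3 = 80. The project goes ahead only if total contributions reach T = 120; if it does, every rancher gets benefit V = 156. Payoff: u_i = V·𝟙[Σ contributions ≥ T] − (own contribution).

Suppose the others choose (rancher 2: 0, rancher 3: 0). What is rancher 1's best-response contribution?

Others' total = 0. Even contributing 70 gives 70 < 120: no benefit either way.
Best response: 0.

0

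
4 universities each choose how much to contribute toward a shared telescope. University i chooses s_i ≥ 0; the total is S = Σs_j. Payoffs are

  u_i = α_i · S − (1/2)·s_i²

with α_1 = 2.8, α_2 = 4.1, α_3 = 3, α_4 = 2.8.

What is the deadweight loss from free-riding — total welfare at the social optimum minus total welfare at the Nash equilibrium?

University i's FOC: ∂u_i/∂s_i = α_i − s_i = 0, so s_i* = α_i.
NE contributions = (2.8, 4.1, 3, 2.8); S = 12.7.
W^NE = (Σα)·S − ½Σα_i² = 12.7² − ½·41.49 = 140.545.
Planner sets s_i = Σα_j = 12.7 for every i, so S^SO = 4·12.7 = 50.8.
W^SO = (Σα)·S^SO − ½·4·(Σα)² = (4/2)·12.7² = 322.58.
Deadweight loss = W^SO − W^NE = 182.035.

182.035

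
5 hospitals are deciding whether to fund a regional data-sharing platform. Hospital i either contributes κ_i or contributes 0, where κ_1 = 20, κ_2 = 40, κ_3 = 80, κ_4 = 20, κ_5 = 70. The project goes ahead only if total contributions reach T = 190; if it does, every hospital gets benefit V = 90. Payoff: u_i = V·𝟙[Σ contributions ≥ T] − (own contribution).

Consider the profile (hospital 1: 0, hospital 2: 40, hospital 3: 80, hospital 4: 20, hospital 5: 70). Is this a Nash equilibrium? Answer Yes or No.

Total = 210 ≥ 190: provided.
Hospital 1 (pledges 0, payoff 90): pledging 20 → total 230, payoff 70. No gain.
Hospital 2 (pledges 40, payoff 50): dropping to 0 → total 170, payoff 0. No gain.
Hospital 3 (pledges 80, payoff 10): dropping to 0 → total 130, payoff 0. No gain.
Hospital 4 (pledges 20, payoff 70): dropping to 0 → total 190, payoff 90. Profitable deviation.

No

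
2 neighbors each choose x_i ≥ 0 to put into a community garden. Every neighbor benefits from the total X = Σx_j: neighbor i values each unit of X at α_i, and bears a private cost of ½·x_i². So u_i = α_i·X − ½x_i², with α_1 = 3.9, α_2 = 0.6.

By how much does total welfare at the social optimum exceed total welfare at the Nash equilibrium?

7.785

Neighbor i's FOC: ∂u_i/∂x_i = α_i − x_i = 0, so x_i* = α_i.
NE contributions = (3.9, 0.6); X = 4.5.
W^NE = (Σα)·X − ½Σα_i² = 4.5² − ½·15.57 = 12.465.
Planner sets x_i = Σα_j = 4.5 for every i, so X^SO = 2·4.5 = 9.
W^SO = (Σα)·X^SO − ½·2·(Σα)² = (2/2)·4.5² = 20.25.
Deadweight loss = W^SO − W^NE = 7.785.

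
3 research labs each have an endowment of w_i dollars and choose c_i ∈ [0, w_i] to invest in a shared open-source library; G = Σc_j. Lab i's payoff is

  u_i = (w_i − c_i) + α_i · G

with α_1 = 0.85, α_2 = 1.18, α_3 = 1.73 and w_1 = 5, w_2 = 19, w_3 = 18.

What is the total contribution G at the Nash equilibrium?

∂u_i/∂c_i = α_i − 1, so lab i contributes w_i if α_i > 1, else 0.
α_i > 1 for i ∈ {2, 3}; NE contributions (0, 19, 18), G = 37.

37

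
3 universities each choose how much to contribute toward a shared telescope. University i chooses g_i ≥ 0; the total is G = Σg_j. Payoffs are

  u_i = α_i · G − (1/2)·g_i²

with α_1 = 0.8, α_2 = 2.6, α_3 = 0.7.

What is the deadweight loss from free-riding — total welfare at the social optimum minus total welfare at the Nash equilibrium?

University i's FOC: ∂u_i/∂g_i = α_i − g_i = 0, so g_i* = α_i.
NE contributions = (0.8, 2.6, 0.7); G = 4.1.
W^NE = (Σα)·G − ½Σα_i² = 4.1² − ½·7.89 = 12.865.
Planner sets g_i = Σα_j = 4.1 for every i, so G^SO = 3·4.1 = 12.3.
W^SO = (Σα)·G^SO − ½·3·(Σα)² = (3/2)·4.1² = 25.215.
Deadweight loss = W^SO − W^NE = 12.35.

12.35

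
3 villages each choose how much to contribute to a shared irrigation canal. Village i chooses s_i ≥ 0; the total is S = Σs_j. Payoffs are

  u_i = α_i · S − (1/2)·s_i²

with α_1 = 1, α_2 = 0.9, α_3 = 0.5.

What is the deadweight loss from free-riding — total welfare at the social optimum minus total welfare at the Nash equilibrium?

Village i's FOC: ∂u_i/∂s_i = α_i − s_i = 0, so s_i* = α_i.
NE contributions = (1, 0.9, 0.5); S = 2.4.
W^NE = (Σα)·S − ½Σα_i² = 2.4² − ½·2.06 = 4.73.
Planner sets s_i = Σα_j = 2.4 for every i, so S^SO = 3·2.4 = 7.2.
W^SO = (Σα)·S^SO − ½·3·(Σα)² = (3/2)·2.4² = 8.64.
Deadweight loss = W^SO − W^NE = 3.91.

3.91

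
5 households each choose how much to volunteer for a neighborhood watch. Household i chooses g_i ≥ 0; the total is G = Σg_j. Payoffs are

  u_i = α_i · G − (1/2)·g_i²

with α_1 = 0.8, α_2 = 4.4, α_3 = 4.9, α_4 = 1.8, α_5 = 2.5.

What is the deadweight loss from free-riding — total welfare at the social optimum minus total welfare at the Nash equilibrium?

337.79

Household i's FOC: ∂u_i/∂g_i = α_i − g_i = 0, so g_i* = α_i.
NE contributions = (0.8, 4.4, 4.9, 1.8, 2.5); G = 14.4.
W^NE = (Σα)·G − ½Σα_i² = 14.4² − ½·53.5 = 180.61.
Planner sets g_i = Σα_j = 14.4 for every i, so G^SO = 5·14.4 = 72.
W^SO = (Σα)·G^SO − ½·5·(Σα)² = (5/2)·14.4² = 518.4.
Deadweight loss = W^SO − W^NE = 337.79.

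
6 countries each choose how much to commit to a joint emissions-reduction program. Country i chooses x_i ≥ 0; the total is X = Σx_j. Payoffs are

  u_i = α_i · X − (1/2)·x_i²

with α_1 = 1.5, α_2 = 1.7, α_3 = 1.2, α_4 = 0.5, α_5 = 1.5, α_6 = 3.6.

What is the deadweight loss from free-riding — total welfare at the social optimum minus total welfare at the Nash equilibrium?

211.02

Country i's FOC: ∂u_i/∂x_i = α_i − x_i = 0, so x_i* = α_i.
NE contributions = (1.5, 1.7, 1.2, 0.5, 1.5, 3.6); X = 10.
W^NE = (Σα)·X − ½Σα_i² = 10² − ½·22.04 = 88.98.
Planner sets x_i = Σα_j = 10 for every i, so X^SO = 6·10 = 60.
W^SO = (Σα)·X^SO − ½·6·(Σα)² = (6/2)·10² = 300.
Deadweight loss = W^SO − W^NE = 211.02.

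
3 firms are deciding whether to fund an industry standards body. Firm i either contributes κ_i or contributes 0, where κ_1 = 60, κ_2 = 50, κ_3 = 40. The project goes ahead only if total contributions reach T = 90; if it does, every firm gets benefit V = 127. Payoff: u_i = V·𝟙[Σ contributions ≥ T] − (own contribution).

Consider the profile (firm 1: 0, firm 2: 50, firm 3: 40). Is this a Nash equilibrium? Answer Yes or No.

Yes

Total = 90 ≥ 90: provided.
Firm 1 (pledges 0, payoff 127): pledging 60 → total 150, payoff 67. No gain.
Firm 2 (pledges 50, payoff 77): dropping to 0 → total 40, payoff 0. No gain.
Firm 3 (pledges 40, payoff 87): dropping to 0 → total 50, payoff 0. No gain.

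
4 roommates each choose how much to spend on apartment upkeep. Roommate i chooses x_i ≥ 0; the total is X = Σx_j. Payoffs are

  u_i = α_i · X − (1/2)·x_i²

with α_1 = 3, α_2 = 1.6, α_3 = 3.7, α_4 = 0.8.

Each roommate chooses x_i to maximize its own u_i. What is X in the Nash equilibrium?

9.1

Roommate i's FOC: ∂u_i/∂x_i = α_i − x_i = 0, so x_i* = α_i.
NE contributions = (3, 1.6, 3.7, 0.8); X = 9.1.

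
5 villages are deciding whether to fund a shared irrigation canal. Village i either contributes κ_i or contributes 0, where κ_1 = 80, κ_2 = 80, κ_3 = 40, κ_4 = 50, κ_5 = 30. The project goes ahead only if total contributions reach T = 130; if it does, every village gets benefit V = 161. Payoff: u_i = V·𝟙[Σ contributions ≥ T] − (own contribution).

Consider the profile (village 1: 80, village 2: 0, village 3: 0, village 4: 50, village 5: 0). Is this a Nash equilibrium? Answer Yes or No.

Yes

Total = 130 ≥ 130: provided.
Village 1 (pledges 80, payoff 81): dropping to 0 → total 50, payoff 0. No gain.
Village 2 (pledges 0, payoff 161): pledging 80 → total 210, payoff 81. No gain.
Village 3 (pledges 0, payoff 161): pledging 40 → total 170, payoff 121. No gain.
Village 4 (pledges 50, payoff 111): dropping to 0 → total 80, payoff 0. No gain.
Village 5 (pledges 0, payoff 161): pledging 30 → total 160, payoff 131. No gain.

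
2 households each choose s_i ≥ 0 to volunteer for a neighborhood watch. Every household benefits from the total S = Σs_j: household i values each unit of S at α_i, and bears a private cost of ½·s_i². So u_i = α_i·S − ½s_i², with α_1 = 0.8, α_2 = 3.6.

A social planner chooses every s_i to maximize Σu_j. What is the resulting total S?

8.8

Planner FOC: ∂(Σu_j)/∂s_i = (Σα_j) − s_i = 0, so s_i^SO = Σα_j = 4.4 for every i; S^SO = 8.8.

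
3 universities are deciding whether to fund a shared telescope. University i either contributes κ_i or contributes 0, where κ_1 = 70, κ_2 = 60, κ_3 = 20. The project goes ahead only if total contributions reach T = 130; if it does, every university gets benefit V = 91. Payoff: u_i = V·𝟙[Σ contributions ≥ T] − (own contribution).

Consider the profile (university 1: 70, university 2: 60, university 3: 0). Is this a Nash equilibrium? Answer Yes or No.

Yes

Total = 130 ≥ 130: provided.
University 1 (pledges 70, payoff 21): dropping to 0 → total 60, payoff 0. No gain.
University 2 (pledges 60, payoff 31): dropping to 0 → total 70, payoff 0. No gain.
University 3 (pledges 0, payoff 91): pledging 20 → total 150, payoff 71. No gain.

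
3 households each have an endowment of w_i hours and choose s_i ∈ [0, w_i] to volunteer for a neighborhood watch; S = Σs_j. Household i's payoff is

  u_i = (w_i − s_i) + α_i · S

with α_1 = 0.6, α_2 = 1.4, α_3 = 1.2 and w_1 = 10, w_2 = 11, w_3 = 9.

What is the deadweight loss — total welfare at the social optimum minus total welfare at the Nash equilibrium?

22

∂u_i/∂s_i = α_i − 1, so household i contributes w_i if α_i > 1, else 0.
α_i > 1 for i ∈ {2, 3}; NE contributions (0, 11, 9), S = 20.
W^NE = Σw_i − S^NE + (Σα_i)·S^NE = 30 + 2.2·20 = 74.
Planner: ∂(Σu_j)/∂s_i = Σα_j − 1 = 2.2 > 0, so everyone contributes w_i; S^SO = 30, W^SO = 30 + 2.2·30 = 96.
Deadweight loss = 22.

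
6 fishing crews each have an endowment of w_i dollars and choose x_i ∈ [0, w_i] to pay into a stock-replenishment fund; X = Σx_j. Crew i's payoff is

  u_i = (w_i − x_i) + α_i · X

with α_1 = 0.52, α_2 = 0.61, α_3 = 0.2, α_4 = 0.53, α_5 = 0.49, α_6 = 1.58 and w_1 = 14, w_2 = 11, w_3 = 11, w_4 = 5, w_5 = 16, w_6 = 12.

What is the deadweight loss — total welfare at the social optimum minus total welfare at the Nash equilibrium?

∂u_i/∂x_i = α_i − 1, so crew i contributes w_i if α_i > 1, else 0.
α_i > 1 for i ∈ {6}; NE contributions (0, 0, 0, 0, 0, 12), X = 12.
W^NE = Σw_i − X^NE + (Σα_i)·X^NE = 69 + 2.93·12 = 104.16.
Planner: ∂(Σu_j)/∂x_i = Σα_j − 1 = 2.93 > 0, so everyone contributes w_i; X^SO = 69, W^SO = 69 + 2.93·69 = 271.17.
Deadweight loss = 167.01.

167.01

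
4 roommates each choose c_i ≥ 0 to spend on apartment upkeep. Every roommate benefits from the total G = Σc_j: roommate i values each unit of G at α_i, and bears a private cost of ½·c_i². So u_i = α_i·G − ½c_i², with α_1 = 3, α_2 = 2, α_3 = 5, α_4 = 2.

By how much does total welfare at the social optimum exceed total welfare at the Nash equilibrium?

Roommate i's FOC: ∂u_i/∂c_i = α_i − c_i = 0, so c_i* = α_i.
NE contributions = (3, 2, 5, 2); G = 12.
W^NE = (Σα)·G − ½Σα_i² = 12² − ½·42 = 123.
Planner sets c_i = Σα_j = 12 for every i, so G^SO = 4·12 = 48.
W^SO = (Σα)·G^SO − ½·4·(Σα)² = (4/2)·12² = 288.
Deadweight loss = W^SO − W^NE = 165.

165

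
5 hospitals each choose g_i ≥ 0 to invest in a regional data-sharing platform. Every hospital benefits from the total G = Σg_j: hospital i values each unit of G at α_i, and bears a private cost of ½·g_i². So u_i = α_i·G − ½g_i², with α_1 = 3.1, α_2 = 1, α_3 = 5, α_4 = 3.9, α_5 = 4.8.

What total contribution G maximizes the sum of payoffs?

Planner FOC: ∂(Σu_j)/∂g_i = (Σα_j) − g_i = 0, so g_i^SO = Σα_j = 17.8 for every i; G^SO = 89.

89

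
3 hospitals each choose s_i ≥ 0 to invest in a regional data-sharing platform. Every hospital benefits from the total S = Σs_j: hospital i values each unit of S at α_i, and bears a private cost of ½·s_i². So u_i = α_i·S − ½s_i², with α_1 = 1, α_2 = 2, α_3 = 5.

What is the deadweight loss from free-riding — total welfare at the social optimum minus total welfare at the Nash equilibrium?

Hospital i's FOC: ∂u_i/∂s_i = α_i − s_i = 0, so s_i* = α_i.
NE contributions = (1, 2, 5); S = 8.
W^NE = (Σα)·S − ½Σα_i² = 8² − ½·30 = 49.
Planner sets s_i = Σα_j = 8 for every i, so S^SO = 3·8 = 24.
W^SO = (Σα)·S^SO − ½·3·(Σα)² = (3/2)·8² = 96.
Deadweight loss = W^SO − W^NE = 47.

47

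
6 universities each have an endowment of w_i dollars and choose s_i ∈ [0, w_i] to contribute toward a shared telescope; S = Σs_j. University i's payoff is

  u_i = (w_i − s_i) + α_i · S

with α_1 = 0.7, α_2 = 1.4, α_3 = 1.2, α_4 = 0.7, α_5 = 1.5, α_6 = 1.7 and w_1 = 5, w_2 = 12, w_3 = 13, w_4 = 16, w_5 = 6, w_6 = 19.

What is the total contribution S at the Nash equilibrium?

∂u_i/∂s_i = α_i − 1, so university i contributes w_i if α_i > 1, else 0.
α_i > 1 for i ∈ {2, 3, 5, 6}; NE contributions (0, 12, 13, 0, 6, 19), S = 50.

50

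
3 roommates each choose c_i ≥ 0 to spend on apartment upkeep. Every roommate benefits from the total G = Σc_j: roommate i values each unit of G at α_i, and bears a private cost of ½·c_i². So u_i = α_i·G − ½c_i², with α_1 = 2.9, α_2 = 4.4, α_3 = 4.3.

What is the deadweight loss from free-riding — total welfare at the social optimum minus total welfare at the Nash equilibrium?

90.41

Roommate i's FOC: ∂u_i/∂c_i = α_i − c_i = 0, so c_i* = α_i.
NE contributions = (2.9, 4.4, 4.3); G = 11.6.
W^NE = (Σα)·G − ½Σα_i² = 11.6² − ½·46.26 = 111.43.
Planner sets c_i = Σα_j = 11.6 for every i, so G^SO = 3·11.6 = 34.8.
W^SO = (Σα)·G^SO − ½·3·(Σα)² = (3/2)·11.6² = 201.84.
Deadweight loss = W^SO − W^NE = 90.41.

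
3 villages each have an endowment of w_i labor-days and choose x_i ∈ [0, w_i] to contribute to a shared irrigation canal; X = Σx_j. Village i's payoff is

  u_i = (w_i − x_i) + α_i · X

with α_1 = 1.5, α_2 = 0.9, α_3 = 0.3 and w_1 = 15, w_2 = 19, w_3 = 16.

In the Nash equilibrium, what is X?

15

∂u_i/∂x_i = α_i − 1, so village i contributes w_i if α_i > 1, else 0.
α_i > 1 for i ∈ {1}; NE contributions (15, 0, 0), X = 15.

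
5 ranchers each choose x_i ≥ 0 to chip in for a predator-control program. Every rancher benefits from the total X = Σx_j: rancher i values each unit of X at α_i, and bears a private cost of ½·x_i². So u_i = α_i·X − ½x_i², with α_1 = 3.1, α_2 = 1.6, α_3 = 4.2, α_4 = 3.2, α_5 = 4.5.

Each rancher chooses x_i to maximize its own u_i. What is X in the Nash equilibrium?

Rancher i's FOC: ∂u_i/∂x_i = α_i − x_i = 0, so x_i* = α_i.
NE contributions = (3.1, 1.6, 4.2, 3.2, 4.5); X = 16.6.

16.6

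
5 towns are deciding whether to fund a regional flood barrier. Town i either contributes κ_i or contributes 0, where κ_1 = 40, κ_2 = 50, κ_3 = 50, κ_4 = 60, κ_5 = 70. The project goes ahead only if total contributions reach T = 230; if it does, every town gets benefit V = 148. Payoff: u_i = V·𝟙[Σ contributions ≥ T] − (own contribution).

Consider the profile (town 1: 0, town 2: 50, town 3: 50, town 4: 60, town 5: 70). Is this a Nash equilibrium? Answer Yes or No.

Total = 230 ≥ 230: provided.
Town 1 (pledges 0, payoff 148): pledging 40 → total 270, payoff 108. No gain.
Town 2 (pledges 50, payoff 98): dropping to 0 → total 180, payoff 0. No gain.
Town 3 (pledges 50, payoff 98): dropping to 0 → total 180, payoff 0. No gain.
Town 4 (pledges 60, payoff 88): dropping to 0 → total 170, payoff 0. No gain.
Town 5 (pledges 70, payoff 78): dropping to 0 → total 160, payoff 0. No gain.

Yes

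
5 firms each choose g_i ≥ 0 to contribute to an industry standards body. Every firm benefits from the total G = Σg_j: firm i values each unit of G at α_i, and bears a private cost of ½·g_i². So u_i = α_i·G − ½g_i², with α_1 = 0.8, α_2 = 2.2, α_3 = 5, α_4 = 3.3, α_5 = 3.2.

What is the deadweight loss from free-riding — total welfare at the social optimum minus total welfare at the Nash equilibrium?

Firm i's FOC: ∂u_i/∂g_i = α_i − g_i = 0, so g_i* = α_i.
NE contributions = (0.8, 2.2, 5, 3.3, 3.2); G = 14.5.
W^NE = (Σα)·G − ½Σα_i² = 14.5² − ½·51.61 = 184.445.
Planner sets g_i = Σα_j = 14.5 for every i, so G^SO = 5·14.5 = 72.5.
W^SO = (Σα)·G^SO − ½·5·(Σα)² = (5/2)·14.5² = 525.625.
Deadweight loss = W^SO − W^NE = 341.18.

341.18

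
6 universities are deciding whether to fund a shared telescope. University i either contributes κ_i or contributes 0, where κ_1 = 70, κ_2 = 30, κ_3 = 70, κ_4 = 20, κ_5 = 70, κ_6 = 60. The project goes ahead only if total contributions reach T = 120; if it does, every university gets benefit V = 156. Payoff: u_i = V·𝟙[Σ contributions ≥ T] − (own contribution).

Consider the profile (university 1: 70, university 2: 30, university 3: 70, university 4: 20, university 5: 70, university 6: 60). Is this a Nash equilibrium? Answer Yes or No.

Total = 320 ≥ 120: provided.
University 1 (pledges 70, payoff 86): dropping to 0 → total 250, payoff 156. Profitable deviation.

No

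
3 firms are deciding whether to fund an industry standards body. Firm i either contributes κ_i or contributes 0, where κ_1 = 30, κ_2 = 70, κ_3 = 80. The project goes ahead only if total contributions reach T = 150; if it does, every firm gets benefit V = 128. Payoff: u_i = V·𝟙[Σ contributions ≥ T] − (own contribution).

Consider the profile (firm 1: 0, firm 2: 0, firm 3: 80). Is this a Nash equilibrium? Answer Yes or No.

Total = 80 < 150: not provided.
Firm 1 (pledges 0, payoff 0): pledging 30 → total 110, payoff -30. No gain.
Firm 2 (pledges 0, payoff 0): pledging 70 → total 150, payoff 58. Profitable deviation.

No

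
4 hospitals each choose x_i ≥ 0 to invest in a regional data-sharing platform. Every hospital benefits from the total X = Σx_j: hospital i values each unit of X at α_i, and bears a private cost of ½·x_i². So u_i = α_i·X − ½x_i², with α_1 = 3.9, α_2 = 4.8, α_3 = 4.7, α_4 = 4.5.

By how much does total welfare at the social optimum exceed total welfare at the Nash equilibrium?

Hospital i's FOC: ∂u_i/∂x_i = α_i − x_i = 0, so x_i* = α_i.
NE contributions = (3.9, 4.8, 4.7, 4.5); X = 17.9.
W^NE = (Σα)·X − ½Σα_i² = 17.9² − ½·80.59 = 280.115.
Planner sets x_i = Σα_j = 17.9 for every i, so X^SO = 4·17.9 = 71.6.
W^SO = (Σα)·X^SO − ½·4·(Σα)² = (4/2)·17.9² = 640.82.
Deadweight loss = W^SO − W^NE = 360.705.

360.705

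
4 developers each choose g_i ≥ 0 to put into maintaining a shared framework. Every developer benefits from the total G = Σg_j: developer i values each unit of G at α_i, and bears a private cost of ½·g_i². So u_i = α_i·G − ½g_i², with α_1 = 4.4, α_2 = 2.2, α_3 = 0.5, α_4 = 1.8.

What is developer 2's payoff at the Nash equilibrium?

17.16

Developer i's FOC: ∂u_i/∂g_i = α_i − g_i = 0, so g_i* = α_i.
NE contributions = (4.4, 2.2, 0.5, 1.8); G = 8.9.
u_2 = α_2·G − ½·(g_2)² = 2.2·8.9 − ½·2.2² = 17.16.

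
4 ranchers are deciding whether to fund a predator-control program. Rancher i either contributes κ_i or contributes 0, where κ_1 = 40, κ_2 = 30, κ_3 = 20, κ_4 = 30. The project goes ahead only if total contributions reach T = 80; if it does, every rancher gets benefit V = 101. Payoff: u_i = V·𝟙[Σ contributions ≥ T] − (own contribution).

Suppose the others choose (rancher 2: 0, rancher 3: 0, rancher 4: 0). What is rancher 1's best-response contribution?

0

Others' total = 0. Even contributing 40 gives 40 < 80: no benefit either way.
Best response: 0.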